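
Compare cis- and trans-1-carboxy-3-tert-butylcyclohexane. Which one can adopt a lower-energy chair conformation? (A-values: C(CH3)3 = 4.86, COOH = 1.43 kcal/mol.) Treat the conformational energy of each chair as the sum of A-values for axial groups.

cis

At 1,3 positions (parity same): cis → (e,e or a,a); trans → (a,e or e,a).
Best chair for cis: E = 0.00 kcal/mol; best chair for trans: E = 1.43 kcal/mol.
The cis isomer is lower by 1.43 kcal/mol.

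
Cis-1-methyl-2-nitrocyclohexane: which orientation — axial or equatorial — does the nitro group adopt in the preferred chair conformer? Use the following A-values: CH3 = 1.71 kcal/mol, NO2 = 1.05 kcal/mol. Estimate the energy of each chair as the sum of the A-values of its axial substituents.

axial

C1 and C2 have opposite parity, so for the cis isomer the two substituents are one axial and one equatorial in each chair.
Chair I (methyl axial, nitro equatorial): E = 1.71 kcal/mol.
Chair II (methyl equatorial, nitro axial): E = 1.05 kcal/mol.
Chair II is the more stable (lower-energy) conformer, and in that chair the nitro group is axial.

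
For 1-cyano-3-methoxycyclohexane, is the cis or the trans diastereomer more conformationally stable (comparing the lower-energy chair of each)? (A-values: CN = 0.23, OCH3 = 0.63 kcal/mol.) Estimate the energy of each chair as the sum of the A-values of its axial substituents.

At 1,3 positions (parity same): cis → (e,e or a,a); trans → (a,e or e,a).
Best chair for cis: E = 0.00 kcal/mol; best chair for trans: E = 0.23 kcal/mol.
The cis isomer is lower by 0.23 kcal/mol.

cis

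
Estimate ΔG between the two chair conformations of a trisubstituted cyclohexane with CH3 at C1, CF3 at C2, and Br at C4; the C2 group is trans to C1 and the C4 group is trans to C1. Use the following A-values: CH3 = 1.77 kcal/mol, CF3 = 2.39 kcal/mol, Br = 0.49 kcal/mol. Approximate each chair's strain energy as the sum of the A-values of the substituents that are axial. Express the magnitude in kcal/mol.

4.65 kcal/mol

Chair I (methyl axial, trifluoromethyl axial, bromo axial): E = 4.65 kcal/mol.
Chair II (methyl equatorial, trifluoromethyl equatorial, bromo equatorial): E = 0.00 kcal/mol.
ΔE = 4.65 − 0.00 = 4.65 kcal/mol; chair II is more stable.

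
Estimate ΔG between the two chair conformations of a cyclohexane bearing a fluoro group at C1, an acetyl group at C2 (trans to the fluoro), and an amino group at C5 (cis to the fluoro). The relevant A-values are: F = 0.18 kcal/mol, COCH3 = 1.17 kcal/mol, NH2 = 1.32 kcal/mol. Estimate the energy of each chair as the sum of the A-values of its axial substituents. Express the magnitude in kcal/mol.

2.67 kcal/mol

Chair I (fluoro axial, acetyl axial, amino axial): E = 2.67 kcal/mol.
Chair II (fluoro equatorial, acetyl equatorial, amino equatorial): E = 0.00 kcal/mol.
ΔE = 2.67 − 0.00 = 2.67 kcal/mol; chair II is more stable.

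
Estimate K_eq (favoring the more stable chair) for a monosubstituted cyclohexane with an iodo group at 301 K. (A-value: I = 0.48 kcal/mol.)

K ≈ 2.23

One chair has the iodo group axial (E = 0.48 kcal/mol) and the other has it equatorial (E = 0).
ΔG = 0.48 kcal/mol between the two chairs.
K = exp(ΔG/RT) with R = 1.987×10⁻³ kcal mol⁻¹ K⁻¹ and T = 301 K gives K ≈ 2.23.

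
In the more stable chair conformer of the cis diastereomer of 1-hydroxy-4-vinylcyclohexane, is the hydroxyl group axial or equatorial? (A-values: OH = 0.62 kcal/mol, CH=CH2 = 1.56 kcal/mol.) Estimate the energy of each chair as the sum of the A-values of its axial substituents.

axial

C1 and C4 have opposite parity, so for the cis isomer the two substituents are one axial and one equatorial in each chair.
Chair I (hydroxyl axial, vinyl equatorial): E = 0.62 kcal/mol.
Chair II (hydroxyl equatorial, vinyl axial): E = 1.56 kcal/mol.
Chair I is the more stable (lower-energy) conformer, and in that chair the hydroxyl group is axial.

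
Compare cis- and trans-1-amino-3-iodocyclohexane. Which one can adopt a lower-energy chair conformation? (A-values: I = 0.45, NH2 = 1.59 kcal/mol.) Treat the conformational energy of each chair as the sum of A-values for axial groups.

cis

At 1,3 positions (parity same): cis → (e,e or a,a); trans → (a,e or e,a).
Best chair for cis: E = 0.00 kcal/mol; best chair for trans: E = 0.45 kcal/mol.
The cis isomer is lower by 0.45 kcal/mol.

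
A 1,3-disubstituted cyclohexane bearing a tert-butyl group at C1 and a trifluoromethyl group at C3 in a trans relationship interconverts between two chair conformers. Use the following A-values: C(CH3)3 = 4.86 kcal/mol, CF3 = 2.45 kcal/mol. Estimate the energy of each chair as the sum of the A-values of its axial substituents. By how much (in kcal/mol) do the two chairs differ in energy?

2.41 kcal/mol

C1 and C3 have the same parity, so for the trans isomer the two substituents are one axial and one equatorial in each chair.
Chair I (tert-butyl axial, trifluoromethyl equatorial): E = 4.86 kcal/mol.
Chair II (tert-butyl equatorial, trifluoromethyl axial): E = 2.45 kcal/mol.
ΔE = 4.86 − 2.45 = 2.41 kcal/mol; chair II is more stable.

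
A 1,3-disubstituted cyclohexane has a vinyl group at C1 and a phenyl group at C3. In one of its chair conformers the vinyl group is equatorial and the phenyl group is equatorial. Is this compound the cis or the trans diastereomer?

cis

C1 and C3 have the same parity, so their axial bonds point in the same direction.
With same-parity carbons, two substituents on the same face are both axial or both equatorial; opposite faces give one of each.
Here the groups are equatorial/equatorial → same face → cis.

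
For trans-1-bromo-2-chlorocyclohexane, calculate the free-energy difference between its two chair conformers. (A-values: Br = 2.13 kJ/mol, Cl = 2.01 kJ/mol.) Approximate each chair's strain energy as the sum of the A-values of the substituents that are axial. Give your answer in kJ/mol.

C1 and C2 have opposite parity, so for the trans isomer the two substituents are e,e in one chair and a,a in the other.
Chair I (bromo axial, chloro axial): E = 4.14 kJ/mol.
Chair II (bromo equatorial, chloro equatorial): E = 0.00 kJ/mol.
ΔE = 4.14 − 0.00 = 4.14 kJ/mol; chair II is more stable.

4.14 kJ/mol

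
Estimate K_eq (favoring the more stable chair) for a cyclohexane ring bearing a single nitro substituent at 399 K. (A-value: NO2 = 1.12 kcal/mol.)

K ≈ 4.11

One chair has the nitro group axial (E = 1.12 kcal/mol) and the other has it equatorial (E = 0).
ΔG = 1.12 kcal/mol between the two chairs.
K = exp(ΔG/RT) with R = 1.987×10⁻³ kcal mol⁻¹ K⁻¹ and T = 399 K gives K ≈ 4.11.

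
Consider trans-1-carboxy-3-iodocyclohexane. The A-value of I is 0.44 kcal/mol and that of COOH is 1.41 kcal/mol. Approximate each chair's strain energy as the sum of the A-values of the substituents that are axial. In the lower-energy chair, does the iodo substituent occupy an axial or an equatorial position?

C1 and C3 have the same parity, so for the trans isomer the two substituents are one axial and one equatorial in each chair.
Chair I (iodo axial, carboxyl equatorial): E = 0.44 kcal/mol.
Chair II (iodo equatorial, carboxyl axial): E = 1.41 kcal/mol.
Chair I is the more stable (lower-energy) conformer, and in that chair the iodo group is axial.

axial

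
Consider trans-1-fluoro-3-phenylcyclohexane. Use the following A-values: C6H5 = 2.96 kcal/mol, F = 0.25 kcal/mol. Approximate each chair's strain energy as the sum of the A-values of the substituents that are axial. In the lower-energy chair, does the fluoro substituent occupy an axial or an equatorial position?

C1 and C3 have the same parity, so for the trans isomer the two substituents are one axial and one equatorial in each chair.
Chair I (phenyl axial, fluoro equatorial): E = 2.96 kcal/mol.
Chair II (phenyl equatorial, fluoro axial): E = 0.25 kcal/mol.
Chair II is the more stable (lower-energy) conformer, and in that chair the fluoro group is axial.

axial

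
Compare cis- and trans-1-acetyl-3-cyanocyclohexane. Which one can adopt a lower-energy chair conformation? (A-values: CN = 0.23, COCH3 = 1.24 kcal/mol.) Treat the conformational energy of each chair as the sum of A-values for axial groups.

cis

At 1,3 positions (parity same): cis → (e,e or a,a); trans → (a,e or e,a).
Best chair for cis: E = 0.00 kcal/mol; best chair for trans: E = 0.23 kcal/mol.
The cis isomer is lower by 0.23 kcal/mol.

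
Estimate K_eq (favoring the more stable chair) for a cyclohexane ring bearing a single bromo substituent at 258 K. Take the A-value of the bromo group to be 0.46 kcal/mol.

One chair has the bromo group axial (E = 0.46 kcal/mol) and the other has it equatorial (E = 0).
ΔG = 0.46 kcal/mol between the two chairs.
K = exp(ΔG/RT) with R = 1.987×10⁻³ kcal mol⁻¹ K⁻¹ and T = 258 K gives K ≈ 2.45.

K ≈ 2.45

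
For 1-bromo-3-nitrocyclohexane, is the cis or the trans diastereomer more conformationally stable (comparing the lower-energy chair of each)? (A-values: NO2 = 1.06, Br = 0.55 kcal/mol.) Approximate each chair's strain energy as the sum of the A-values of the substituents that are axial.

cis

At 1,3 positions (parity same): cis → (e,e or a,a); trans → (a,e or e,a).
Best chair for cis: E = 0.00 kcal/mol; best chair for trans: E = 0.55 kcal/mol.
The cis isomer is lower by 0.55 kcal/mol.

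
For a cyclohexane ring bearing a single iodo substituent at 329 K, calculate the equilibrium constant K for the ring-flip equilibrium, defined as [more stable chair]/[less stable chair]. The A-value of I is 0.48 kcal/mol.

K ≈ 2.08

One chair has the iodo group axial (E = 0.48 kcal/mol) and the other has it equatorial (E = 0).
ΔG = 0.48 kcal/mol between the two chairs.
K = exp(ΔG/RT) with R = 1.987×10⁻³ kcal mol⁻¹ K⁻¹ and T = 329 K gives K ≈ 2.08.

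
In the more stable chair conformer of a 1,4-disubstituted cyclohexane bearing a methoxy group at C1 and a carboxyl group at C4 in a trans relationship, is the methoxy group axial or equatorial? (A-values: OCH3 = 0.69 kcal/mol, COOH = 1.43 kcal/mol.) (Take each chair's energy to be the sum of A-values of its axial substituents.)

C1 and C4 have opposite parity, so for the trans isomer the two substituents are e,e in one chair and a,a in the other.
Chair I (methoxy axial, carboxyl axial): E = 2.12 kcal/mol.
Chair II (methoxy equatorial, carboxyl equatorial): E = 0.00 kcal/mol.
Chair II is the more stable (lower-energy) conformer, and in that chair the methoxy group is equatorial.

equatorial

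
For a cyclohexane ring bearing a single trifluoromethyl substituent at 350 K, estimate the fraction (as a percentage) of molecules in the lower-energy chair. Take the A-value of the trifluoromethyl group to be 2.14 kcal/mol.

95.6%

One chair has the trifluoromethyl group axial (E = 2.14 kcal/mol) and the other has it equatorial (E = 0).
ΔG = 2.14 kcal/mol between the two chairs.
K = exp(ΔG/RT) with R = 1.987×10⁻³ kcal mol⁻¹ K⁻¹ and T = 350 K gives K ≈ 21.7.
Fraction in the lower-energy chair = K/(K+1) = 95.6%.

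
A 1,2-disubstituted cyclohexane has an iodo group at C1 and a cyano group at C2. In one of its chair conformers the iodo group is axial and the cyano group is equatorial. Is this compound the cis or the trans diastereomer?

cis

C1 and C2 have opposite parity, so their axial bonds point in opposite directions.
With opposite-parity carbons, two substituents on the same face are one axial and one equatorial; opposite faces give both axial or both equatorial.
Here the groups are axial/equatorial → same face → cis.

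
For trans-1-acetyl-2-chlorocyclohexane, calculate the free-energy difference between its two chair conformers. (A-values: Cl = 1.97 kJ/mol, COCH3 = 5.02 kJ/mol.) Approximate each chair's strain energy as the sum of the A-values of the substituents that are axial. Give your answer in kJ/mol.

C1 and C2 have opposite parity, so for the trans isomer the two substituents are e,e in one chair and a,a in the other.
Chair I (chloro axial, acetyl axial): E = 6.99 kJ/mol.
Chair II (chloro equatorial, acetyl equatorial): E = 0.00 kJ/mol.
ΔE = 6.99 − 0.00 = 6.99 kJ/mol; chair II is more stable.

6.99 kJ/mol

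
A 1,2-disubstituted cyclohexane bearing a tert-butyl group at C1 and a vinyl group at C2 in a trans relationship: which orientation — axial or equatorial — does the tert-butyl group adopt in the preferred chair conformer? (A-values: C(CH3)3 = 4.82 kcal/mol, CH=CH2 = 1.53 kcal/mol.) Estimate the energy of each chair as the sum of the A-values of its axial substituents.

equatorial

C1 and C2 have opposite parity, so for the trans isomer the two substituents are e,e in one chair and a,a in the other.
Chair I (tert-butyl axial, vinyl axial): E = 6.35 kcal/mol.
Chair II (tert-butyl equatorial, vinyl equatorial): E = 0.00 kcal/mol.
Chair II is the more stable (lower-energy) conformer, and in that chair the tert-butyl group is equatorial.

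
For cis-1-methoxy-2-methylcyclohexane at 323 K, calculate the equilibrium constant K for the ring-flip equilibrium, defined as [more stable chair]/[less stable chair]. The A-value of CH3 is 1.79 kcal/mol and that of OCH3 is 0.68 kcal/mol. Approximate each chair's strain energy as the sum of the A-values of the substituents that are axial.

C1 and C2 have opposite parity, so for the cis isomer the two substituents are one axial and one equatorial in each chair.
Chair I (methyl axial, methoxy equatorial): E = 1.79 kcal/mol; chair II (methyl equatorial, methoxy axial): E = 0.68 kcal/mol.
ΔG = 1.11 kcal/mol between the two chairs.
K = exp(ΔG/RT) with R = 1.987×10⁻³ kcal mol⁻¹ K⁻¹ and T = 323 K gives K ≈ 5.64.

K ≈ 5.64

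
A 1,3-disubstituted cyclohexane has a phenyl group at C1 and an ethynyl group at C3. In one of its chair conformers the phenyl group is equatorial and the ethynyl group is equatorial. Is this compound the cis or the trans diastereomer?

cis

C1 and C3 have the same parity, so their axial bonds point in the same direction.
With same-parity carbons, two substituents on the same face are both axial or both equatorial; opposite faces give one of each.
Here the groups are equatorial/equatorial → same face → cis.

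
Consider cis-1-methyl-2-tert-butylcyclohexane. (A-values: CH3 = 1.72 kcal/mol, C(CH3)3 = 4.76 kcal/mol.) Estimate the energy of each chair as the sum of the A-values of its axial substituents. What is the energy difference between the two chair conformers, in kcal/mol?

C1 and C2 have opposite parity, so for the cis isomer the two substituents are one axial and one equatorial in each chair.
Chair I (methyl axial, tert-butyl equatorial): E = 1.72 kcal/mol.
Chair II (methyl equatorial, tert-butyl axial): E = 4.76 kcal/mol.
ΔE = 4.76 − 1.72 = 3.04 kcal/mol; chair I is more stable.

3.04 kcal/mol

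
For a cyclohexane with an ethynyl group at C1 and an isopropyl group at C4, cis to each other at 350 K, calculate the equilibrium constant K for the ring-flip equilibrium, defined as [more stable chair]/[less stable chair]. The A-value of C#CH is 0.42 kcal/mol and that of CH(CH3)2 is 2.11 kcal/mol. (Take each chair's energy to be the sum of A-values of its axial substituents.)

C1 and C4 have opposite parity, so for the cis isomer the two substituents are one axial and one equatorial in each chair.
Chair I (ethynyl axial, isopropyl equatorial): E = 0.42 kcal/mol; chair II (ethynyl equatorial, isopropyl axial): E = 2.11 kcal/mol.
ΔG = 1.69 kcal/mol between the two chairs.
K = exp(ΔG/RT) with R = 1.987×10⁻³ kcal mol⁻¹ K⁻¹ and T = 350 K gives K ≈ 11.4.

K ≈ 11.4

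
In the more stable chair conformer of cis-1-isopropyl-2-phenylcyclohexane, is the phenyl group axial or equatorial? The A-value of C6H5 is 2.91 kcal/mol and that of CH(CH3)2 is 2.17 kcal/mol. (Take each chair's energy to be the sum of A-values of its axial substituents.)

equatorial

C1 and C2 have opposite parity, so for the cis isomer the two substituents are one axial and one equatorial in each chair.
Chair I (phenyl axial, isopropyl equatorial): E = 2.91 kcal/mol.
Chair II (phenyl equatorial, isopropyl axial): E = 2.17 kcal/mol.
Chair II is the more stable (lower-energy) conformer, and in that chair the phenyl group is equatorial.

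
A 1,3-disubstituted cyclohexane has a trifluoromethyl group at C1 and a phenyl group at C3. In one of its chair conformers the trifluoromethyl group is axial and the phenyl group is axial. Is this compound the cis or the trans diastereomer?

C1 and C3 have the same parity, so their axial bonds point in the same direction.
With same-parity carbons, two substituents on the same face are both axial or both equatorial; opposite faces give one of each.
Here the groups are axial/axial → same face → cis.

cis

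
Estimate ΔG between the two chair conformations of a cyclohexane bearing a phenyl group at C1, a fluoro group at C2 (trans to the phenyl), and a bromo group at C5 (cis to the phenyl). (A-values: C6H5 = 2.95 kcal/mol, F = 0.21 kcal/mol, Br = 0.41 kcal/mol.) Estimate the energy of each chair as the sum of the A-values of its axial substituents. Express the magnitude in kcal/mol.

3.57 kcal/mol

Chair I (phenyl axial, fluoro axial, bromo axial): E = 3.57 kcal/mol.
Chair II (phenyl equatorial, fluoro equatorial, bromo equatorial): E = 0.00 kcal/mol.
ΔE = 3.57 − 0.00 = 3.57 kcal/mol; chair II is more stable.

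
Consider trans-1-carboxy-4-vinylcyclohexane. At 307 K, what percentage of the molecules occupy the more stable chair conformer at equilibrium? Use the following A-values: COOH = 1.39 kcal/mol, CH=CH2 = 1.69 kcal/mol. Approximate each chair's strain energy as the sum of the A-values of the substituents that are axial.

99.4%

C1 and C4 have opposite parity, so for the trans isomer the two substituents are e,e in one chair and a,a in the other.
Chair I (carboxyl axial, vinyl axial): E = 3.08 kcal/mol; chair II (carboxyl equatorial, vinyl equatorial): E = 0.00 kcal/mol.
ΔG = 3.08 kcal/mol between the two chairs.
K = exp(ΔG/RT) with R = 1.987×10⁻³ kcal mol⁻¹ K⁻¹ and T = 307 K gives K ≈ 156.
Fraction in the lower-energy chair = K/(K+1) = 99.4%.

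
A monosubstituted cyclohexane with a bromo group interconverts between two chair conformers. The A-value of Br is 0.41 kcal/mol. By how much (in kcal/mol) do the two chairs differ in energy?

A monosubstituted cyclohexane has one chair with the bromo group axial (E = A = 0.41 kcal/mol) and one with it equatorial (E = 0).
ΔE = 0.41 − 0 = 0.41 kcal/mol.

0.41 kcal/mol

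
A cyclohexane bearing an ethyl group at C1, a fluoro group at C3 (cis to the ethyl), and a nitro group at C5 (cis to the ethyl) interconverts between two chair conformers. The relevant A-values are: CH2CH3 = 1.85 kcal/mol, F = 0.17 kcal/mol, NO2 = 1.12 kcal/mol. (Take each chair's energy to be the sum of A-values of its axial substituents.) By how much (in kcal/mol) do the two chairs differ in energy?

3.14 kcal/mol

Chair I (ethyl axial, fluoro axial, nitro axial): E = 3.14 kcal/mol.
Chair II (ethyl equatorial, fluoro equatorial, nitro equatorial): E = 0.00 kcal/mol.
ΔE = 3.14 − 0.00 = 3.14 kcal/mol; chair II is more stable.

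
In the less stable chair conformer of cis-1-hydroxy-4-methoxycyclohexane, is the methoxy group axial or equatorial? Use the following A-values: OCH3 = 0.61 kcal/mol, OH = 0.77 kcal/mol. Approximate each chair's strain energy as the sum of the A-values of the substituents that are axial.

C1 and C4 have opposite parity, so for the cis isomer the two substituents are one axial and one equatorial in each chair.
Chair I (methoxy axial, hydroxyl equatorial): E = 0.61 kcal/mol.
Chair II (methoxy equatorial, hydroxyl axial): E = 0.77 kcal/mol.
Chair II is the less stable (higher-energy) conformer, and in that chair the methoxy group is equatorial.

equatorial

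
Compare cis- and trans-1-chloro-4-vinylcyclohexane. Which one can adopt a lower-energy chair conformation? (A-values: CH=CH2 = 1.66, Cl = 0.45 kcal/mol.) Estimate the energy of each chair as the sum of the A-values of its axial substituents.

trans

At 1,4 positions (parity opposite): cis → (a,e or e,a); trans → (e,e or a,a).
Best chair for cis: E = 0.45 kcal/mol; best chair for trans: E = 0.00 kcal/mol.
The trans isomer is lower by 0.45 kcal/mol.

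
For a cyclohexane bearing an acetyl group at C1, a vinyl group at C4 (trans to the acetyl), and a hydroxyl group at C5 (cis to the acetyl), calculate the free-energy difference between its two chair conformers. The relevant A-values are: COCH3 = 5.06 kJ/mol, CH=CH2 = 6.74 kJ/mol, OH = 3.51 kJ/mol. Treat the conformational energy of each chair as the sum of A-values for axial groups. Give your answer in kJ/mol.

15.31 kJ/mol

Chair I (acetyl axial, vinyl axial, hydroxyl axial): E = 15.31 kJ/mol.
Chair II (acetyl equatorial, vinyl equatorial, hydroxyl equatorial): E = 0.00 kJ/mol.
ΔE = 15.31 − 0.00 = 15.31 kJ/mol; chair II is more stable.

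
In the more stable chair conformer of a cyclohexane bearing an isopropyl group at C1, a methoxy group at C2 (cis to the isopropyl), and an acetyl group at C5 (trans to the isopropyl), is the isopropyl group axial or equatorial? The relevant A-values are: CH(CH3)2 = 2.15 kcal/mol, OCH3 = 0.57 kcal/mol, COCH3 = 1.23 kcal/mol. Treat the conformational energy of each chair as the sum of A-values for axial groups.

Chair I (isopropyl axial, methoxy equatorial, acetyl equatorial): E = 2.15 kcal/mol.
Chair II (isopropyl equatorial, methoxy axial, acetyl axial): E = 1.80 kcal/mol.
Chair II is the more stable (lower-energy) conformer, and in that chair the isopropyl group is equatorial.

equatorial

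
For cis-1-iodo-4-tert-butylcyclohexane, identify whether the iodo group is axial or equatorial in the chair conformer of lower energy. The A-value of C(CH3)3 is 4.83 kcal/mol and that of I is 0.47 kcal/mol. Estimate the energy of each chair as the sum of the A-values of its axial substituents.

axial

C1 and C4 have opposite parity, so for the cis isomer the two substituents are one axial and one equatorial in each chair.
Chair I (tert-butyl axial, iodo equatorial): E = 4.83 kcal/mol.
Chair II (tert-butyl equatorial, iodo axial): E = 0.47 kcal/mol.
Chair II is the more stable (lower-energy) conformer, and in that chair the iodo group is axial.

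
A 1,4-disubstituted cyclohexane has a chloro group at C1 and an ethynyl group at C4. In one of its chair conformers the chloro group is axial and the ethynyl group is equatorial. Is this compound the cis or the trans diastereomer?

C1 and C4 have opposite parity, so their axial bonds point in opposite directions.
With opposite-parity carbons, two substituents on the same face are one axial and one equatorial; opposite faces give both axial or both equatorial.
Here the groups are axial/equatorial → same face → cis.

cis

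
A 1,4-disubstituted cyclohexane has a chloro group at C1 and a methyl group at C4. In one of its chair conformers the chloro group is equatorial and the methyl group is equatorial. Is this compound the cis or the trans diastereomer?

C1 and C4 have opposite parity, so their axial bonds point in opposite directions.
With opposite-parity carbons, two substituents on the same face are one axial and one equatorial; opposite faces give both axial or both equatorial.
Here the groups are equatorial/equatorial → opposite face → trans.

trans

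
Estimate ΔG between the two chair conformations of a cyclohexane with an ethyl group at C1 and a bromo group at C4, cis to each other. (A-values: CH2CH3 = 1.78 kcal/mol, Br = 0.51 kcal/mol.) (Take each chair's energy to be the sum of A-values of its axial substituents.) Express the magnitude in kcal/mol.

1.27 kcal/mol

C1 and C4 have opposite parity, so for the cis isomer the two substituents are one axial and one equatorial in each chair.
Chair I (ethyl axial, bromo equatorial): E = 1.78 kcal/mol.
Chair II (ethyl equatorial, bromo axial): E = 0.51 kcal/mol.
ΔE = 1.78 − 0.51 = 1.27 kcal/mol; chair II is more stable.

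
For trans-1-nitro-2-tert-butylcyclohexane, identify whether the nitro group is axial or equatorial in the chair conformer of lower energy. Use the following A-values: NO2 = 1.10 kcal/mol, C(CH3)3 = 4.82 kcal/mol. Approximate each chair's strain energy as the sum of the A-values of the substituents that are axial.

equatorial

C1 and C2 have opposite parity, so for the trans isomer the two substituents are e,e in one chair and a,a in the other.
Chair I (nitro axial, tert-butyl axial): E = 5.92 kcal/mol.
Chair II (nitro equatorial, tert-butyl equatorial): E = 0.00 kcal/mol.
Chair II is the more stable (lower-energy) conformer, and in that chair the nitro group is equatorial.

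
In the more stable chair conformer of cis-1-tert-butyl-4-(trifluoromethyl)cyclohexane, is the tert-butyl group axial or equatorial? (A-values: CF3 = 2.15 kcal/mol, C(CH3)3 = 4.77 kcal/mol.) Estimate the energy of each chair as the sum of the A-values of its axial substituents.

equatorial

C1 and C4 have opposite parity, so for the cis isomer the two substituents are one axial and one equatorial in each chair.
Chair I (trifluoromethyl axial, tert-butyl equatorial): E = 2.15 kcal/mol.
Chair II (trifluoromethyl equatorial, tert-butyl axial): E = 4.77 kcal/mol.
Chair I is the more stable (lower-energy) conformer, and in that chair the tert-butyl group is equatorial.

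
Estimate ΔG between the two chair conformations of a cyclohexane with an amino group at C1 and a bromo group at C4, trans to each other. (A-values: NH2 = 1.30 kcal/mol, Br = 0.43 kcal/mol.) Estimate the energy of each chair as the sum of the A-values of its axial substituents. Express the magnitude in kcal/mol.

C1 and C4 have opposite parity, so for the trans isomer the two substituents are e,e in one chair and a,a in the other.
Chair I (amino axial, bromo axial): E = 1.73 kcal/mol.
Chair II (amino equatorial, bromo equatorial): E = 0.00 kcal/mol.
ΔE = 1.73 − 0.00 = 1.73 kcal/mol; chair II is more stable.

1.73 kcal/mol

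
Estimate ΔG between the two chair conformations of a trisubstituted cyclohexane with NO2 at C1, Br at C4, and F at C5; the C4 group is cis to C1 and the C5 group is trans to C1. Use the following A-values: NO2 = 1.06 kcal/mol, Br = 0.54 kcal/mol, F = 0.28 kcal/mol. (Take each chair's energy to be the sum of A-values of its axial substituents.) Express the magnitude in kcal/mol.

Chair I (nitro axial, bromo equatorial, fluoro equatorial): E = 1.06 kcal/mol.
Chair II (nitro equatorial, bromo axial, fluoro axial): E = 0.82 kcal/mol.
ΔE = 1.06 − 0.82 = 0.24 kcal/mol; chair II is more stable.

0.24 kcal/mol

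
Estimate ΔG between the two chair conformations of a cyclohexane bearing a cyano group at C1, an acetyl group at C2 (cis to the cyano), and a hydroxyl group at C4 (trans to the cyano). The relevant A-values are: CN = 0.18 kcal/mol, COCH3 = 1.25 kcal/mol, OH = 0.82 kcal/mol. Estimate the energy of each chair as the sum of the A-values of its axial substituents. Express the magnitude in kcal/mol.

0.25 kcal/mol

Chair I (cyano axial, acetyl equatorial, hydroxyl axial): E = 1.00 kcal/mol.
Chair II (cyano equatorial, acetyl axial, hydroxyl equatorial): E = 1.25 kcal/mol.
ΔE = 1.25 − 1.00 = 0.25 kcal/mol; chair I is more stable.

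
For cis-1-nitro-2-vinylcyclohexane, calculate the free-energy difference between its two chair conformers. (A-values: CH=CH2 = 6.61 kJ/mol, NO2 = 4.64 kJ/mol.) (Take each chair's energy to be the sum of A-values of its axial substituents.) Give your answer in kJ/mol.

C1 and C2 have opposite parity, so for the cis isomer the two substituents are one axial and one equatorial in each chair.
Chair I (vinyl axial, nitro equatorial): E = 6.61 kJ/mol.
Chair II (vinyl equatorial, nitro axial): E = 4.64 kJ/mol.
ΔE = 6.61 − 4.64 = 1.97 kJ/mol; chair II is more stable.

1.97 kJ/mol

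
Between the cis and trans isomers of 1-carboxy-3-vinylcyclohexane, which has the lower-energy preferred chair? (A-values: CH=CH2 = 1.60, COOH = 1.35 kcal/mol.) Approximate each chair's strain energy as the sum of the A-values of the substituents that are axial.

At 1,3 positions (parity same): cis → (e,e or a,a); trans → (a,e or e,a).
Best chair for cis: E = 0.00 kcal/mol; best chair for trans: E = 1.35 kcal/mol.
The cis isomer is lower by 1.35 kcal/mol.

cis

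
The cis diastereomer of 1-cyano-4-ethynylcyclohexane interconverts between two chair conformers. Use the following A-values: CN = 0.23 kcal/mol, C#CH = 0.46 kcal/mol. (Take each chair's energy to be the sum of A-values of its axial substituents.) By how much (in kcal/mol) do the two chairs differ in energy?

C1 and C4 have opposite parity, so for the cis isomer the two substituents are one axial and one equatorial in each chair.
Chair I (cyano axial, ethynyl equatorial): E = 0.23 kcal/mol.
Chair II (cyano equatorial, ethynyl axial): E = 0.46 kcal/mol.
ΔE = 0.46 − 0.23 = 0.23 kcal/mol; chair I is more stable.

0.23 kcal/mol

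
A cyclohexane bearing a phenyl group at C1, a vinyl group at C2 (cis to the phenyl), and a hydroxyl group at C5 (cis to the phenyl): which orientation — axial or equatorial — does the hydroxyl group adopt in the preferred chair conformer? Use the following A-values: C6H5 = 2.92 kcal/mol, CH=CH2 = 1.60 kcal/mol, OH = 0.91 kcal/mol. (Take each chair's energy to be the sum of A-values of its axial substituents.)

equatorial

Chair I (phenyl axial, vinyl equatorial, hydroxyl axial): E = 3.83 kcal/mol.
Chair II (phenyl equatorial, vinyl axial, hydroxyl equatorial): E = 1.60 kcal/mol.
Chair II is the more stable (lower-energy) conformer, and in that chair the hydroxyl group is equatorial.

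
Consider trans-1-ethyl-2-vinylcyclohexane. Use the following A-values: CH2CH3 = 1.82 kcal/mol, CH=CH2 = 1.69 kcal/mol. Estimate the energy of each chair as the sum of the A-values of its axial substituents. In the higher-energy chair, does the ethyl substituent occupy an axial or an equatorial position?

axial

C1 and C2 have opposite parity, so for the trans isomer the two substituents are e,e in one chair and a,a in the other.
Chair I (ethyl axial, vinyl axial): E = 3.51 kcal/mol.
Chair II (ethyl equatorial, vinyl equatorial): E = 0.00 kcal/mol.
Chair I is the less stable (higher-energy) conformer, and in that chair the ethyl group is axial.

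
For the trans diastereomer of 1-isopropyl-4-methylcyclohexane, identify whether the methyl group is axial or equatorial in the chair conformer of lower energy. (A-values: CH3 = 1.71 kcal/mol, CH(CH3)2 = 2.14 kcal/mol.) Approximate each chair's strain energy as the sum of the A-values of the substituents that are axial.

equatorial

C1 and C4 have opposite parity, so for the trans isomer the two substituents are e,e in one chair and a,a in the other.
Chair I (methyl axial, isopropyl axial): E = 3.85 kcal/mol.
Chair II (methyl equatorial, isopropyl equatorial): E = 0.00 kcal/mol.
Chair II is the more stable (lower-energy) conformer, and in that chair the methyl group is equatorial.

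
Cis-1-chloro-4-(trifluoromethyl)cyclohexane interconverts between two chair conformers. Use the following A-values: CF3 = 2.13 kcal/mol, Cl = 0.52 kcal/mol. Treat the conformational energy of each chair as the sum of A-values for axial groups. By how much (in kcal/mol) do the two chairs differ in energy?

1.61 kcal/mol

C1 and C4 have opposite parity, so for the cis isomer the two substituents are one axial and one equatorial in each chair.
Chair I (trifluoromethyl axial, chloro equatorial): E = 2.13 kcal/mol.
Chair II (trifluoromethyl equatorial, chloro axial): E = 0.52 kcal/mol.
ΔE = 2.13 − 0.52 = 1.61 kcal/mol; chair II is more stable.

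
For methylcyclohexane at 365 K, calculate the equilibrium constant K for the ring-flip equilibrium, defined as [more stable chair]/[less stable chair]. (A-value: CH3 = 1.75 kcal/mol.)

K ≈ 11.2

One chair has the methyl group axial (E = 1.75 kcal/mol) and the other has it equatorial (E = 0).
ΔG = 1.75 kcal/mol between the two chairs.
K = exp(ΔG/RT) with R = 1.987×10⁻³ kcal mol⁻¹ K⁻¹ and T = 365 K gives K ≈ 11.2.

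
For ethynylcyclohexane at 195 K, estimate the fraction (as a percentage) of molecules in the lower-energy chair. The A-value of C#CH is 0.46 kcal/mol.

76.6%

One chair has the ethynyl group axial (E = 0.46 kcal/mol) and the other has it equatorial (E = 0).
ΔG = 0.46 kcal/mol between the two chairs.
K = exp(ΔG/RT) with R = 1.987×10⁻³ kcal mol⁻¹ K⁻¹ and T = 195 K gives K ≈ 3.28.
Fraction in the lower-energy chair = K/(K+1) = 76.6%.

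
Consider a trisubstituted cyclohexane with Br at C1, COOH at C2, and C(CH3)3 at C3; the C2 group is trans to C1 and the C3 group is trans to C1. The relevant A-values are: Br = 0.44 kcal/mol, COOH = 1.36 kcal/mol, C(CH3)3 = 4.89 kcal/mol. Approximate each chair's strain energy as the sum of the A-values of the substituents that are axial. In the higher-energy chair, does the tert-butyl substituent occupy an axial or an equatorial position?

axial

Chair I (bromo axial, carboxyl axial, tert-butyl equatorial): E = 1.80 kcal/mol.
Chair II (bromo equatorial, carboxyl equatorial, tert-butyl axial): E = 4.89 kcal/mol.
Chair II is the less stable (higher-energy) conformer, and in that chair the tert-butyl group is axial.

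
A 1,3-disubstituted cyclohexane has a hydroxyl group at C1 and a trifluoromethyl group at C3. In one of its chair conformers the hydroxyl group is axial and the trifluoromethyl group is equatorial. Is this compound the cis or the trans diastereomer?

trans

C1 and C3 have the same parity, so their axial bonds point in the same direction.
With same-parity carbons, two substituents on the same face are both axial or both equatorial; opposite faces give one of each.
Here the groups are axial/equatorial → opposite face → trans.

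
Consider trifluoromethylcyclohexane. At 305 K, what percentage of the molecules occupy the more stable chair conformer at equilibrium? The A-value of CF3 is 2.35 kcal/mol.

98.0%

One chair has the trifluoromethyl group axial (E = 2.35 kcal/mol) and the other has it equatorial (E = 0).
ΔG = 2.35 kcal/mol between the two chairs.
K = exp(ΔG/RT) with R = 1.987×10⁻³ kcal mol⁻¹ K⁻¹ and T = 305 K gives K ≈ 48.3.
Fraction in the lower-energy chair = K/(K+1) = 98.0%.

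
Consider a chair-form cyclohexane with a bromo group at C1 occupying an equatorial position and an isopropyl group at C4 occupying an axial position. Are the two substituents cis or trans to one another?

C1 and C4 have opposite parity, so their axial bonds point in opposite directions.
With opposite-parity carbons, two substituents on the same face are one axial and one equatorial; opposite faces give both axial or both equatorial.
Here the groups are equatorial/axial → same face → cis.

cis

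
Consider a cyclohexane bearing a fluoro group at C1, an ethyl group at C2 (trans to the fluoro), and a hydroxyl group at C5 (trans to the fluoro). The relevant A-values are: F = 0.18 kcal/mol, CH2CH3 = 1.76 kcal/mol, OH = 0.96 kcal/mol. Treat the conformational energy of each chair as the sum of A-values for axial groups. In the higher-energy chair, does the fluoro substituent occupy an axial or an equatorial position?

axial

Chair I (fluoro axial, ethyl axial, hydroxyl equatorial): E = 1.94 kcal/mol.
Chair II (fluoro equatorial, ethyl equatorial, hydroxyl axial): E = 0.96 kcal/mol.
Chair I is the less stable (higher-energy) conformer, and in that chair the fluoro group is axial.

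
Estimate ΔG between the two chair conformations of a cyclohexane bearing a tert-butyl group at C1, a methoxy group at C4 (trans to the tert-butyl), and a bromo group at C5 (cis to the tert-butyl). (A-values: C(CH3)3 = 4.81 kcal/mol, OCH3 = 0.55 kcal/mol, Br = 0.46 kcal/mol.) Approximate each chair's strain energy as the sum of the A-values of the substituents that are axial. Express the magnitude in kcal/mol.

5.82 kcal/mol

Chair I (tert-butyl axial, methoxy axial, bromo axial): E = 5.82 kcal/mol.
Chair II (tert-butyl equatorial, methoxy equatorial, bromo equatorial): E = 0.00 kcal/mol.
ΔE = 5.82 − 0.00 = 5.82 kcal/mol; chair II is more stable.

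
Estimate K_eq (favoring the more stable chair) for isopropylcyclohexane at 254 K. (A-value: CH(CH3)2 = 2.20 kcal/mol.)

K ≈ 78.2

One chair has the isopropyl group axial (E = 2.20 kcal/mol) and the other has it equatorial (E = 0).
ΔG = 2.20 kcal/mol between the two chairs.
K = exp(ΔG/RT) with R = 1.987×10⁻³ kcal mol⁻¹ K⁻¹ and T = 254 K gives K ≈ 78.2.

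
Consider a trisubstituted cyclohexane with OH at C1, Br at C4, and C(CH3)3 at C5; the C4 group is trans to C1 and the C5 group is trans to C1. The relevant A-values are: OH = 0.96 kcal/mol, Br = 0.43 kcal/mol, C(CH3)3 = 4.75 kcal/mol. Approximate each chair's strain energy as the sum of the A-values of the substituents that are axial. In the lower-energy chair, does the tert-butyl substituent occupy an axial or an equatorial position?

equatorial

Chair I (hydroxyl axial, bromo axial, tert-butyl equatorial): E = 1.39 kcal/mol.
Chair II (hydroxyl equatorial, bromo equatorial, tert-butyl axial): E = 4.75 kcal/mol.
Chair I is the more stable (lower-energy) conformer, and in that chair the tert-butyl group is equatorial.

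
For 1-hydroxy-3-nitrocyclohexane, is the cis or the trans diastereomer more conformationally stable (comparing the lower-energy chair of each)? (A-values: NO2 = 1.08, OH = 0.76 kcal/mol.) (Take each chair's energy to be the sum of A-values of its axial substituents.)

cis

At 1,3 positions (parity same): cis → (e,e or a,a); trans → (a,e or e,a).
Best chair for cis: E = 0.00 kcal/mol; best chair for trans: E = 0.76 kcal/mol.
The cis isomer is lower by 0.76 kcal/mol.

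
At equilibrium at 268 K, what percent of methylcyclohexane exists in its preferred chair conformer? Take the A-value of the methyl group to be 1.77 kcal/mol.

96.5%

One chair has the methyl group axial (E = 1.77 kcal/mol) and the other has it equatorial (E = 0).
ΔG = 1.77 kcal/mol between the two chairs.
K = exp(ΔG/RT) with R = 1.987×10⁻³ kcal mol⁻¹ K⁻¹ and T = 268 K gives K ≈ 27.8.
Fraction in the lower-energy chair = K/(K+1) = 96.5%.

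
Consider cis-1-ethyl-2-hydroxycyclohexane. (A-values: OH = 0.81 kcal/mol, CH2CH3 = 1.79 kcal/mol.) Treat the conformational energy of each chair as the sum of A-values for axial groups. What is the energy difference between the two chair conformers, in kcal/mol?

0.98 kcal/mol

C1 and C2 have opposite parity, so for the cis isomer the two substituents are one axial and one equatorial in each chair.
Chair I (hydroxyl axial, ethyl equatorial): E = 0.81 kcal/mol.
Chair II (hydroxyl equatorial, ethyl axial): E = 1.79 kcal/mol.
ΔE = 1.79 − 0.81 = 0.98 kcal/mol; chair I is more stable.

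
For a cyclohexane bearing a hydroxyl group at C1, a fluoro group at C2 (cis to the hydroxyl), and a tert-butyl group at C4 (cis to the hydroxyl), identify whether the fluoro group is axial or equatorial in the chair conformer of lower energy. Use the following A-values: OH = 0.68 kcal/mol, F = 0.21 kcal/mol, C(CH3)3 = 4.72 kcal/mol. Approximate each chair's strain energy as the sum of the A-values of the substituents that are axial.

Chair I (hydroxyl axial, fluoro equatorial, tert-butyl equatorial): E = 0.68 kcal/mol.
Chair II (hydroxyl equatorial, fluoro axial, tert-butyl axial): E = 4.93 kcal/mol.
Chair I is the more stable (lower-energy) conformer, and in that chair the fluoro group is equatorial.

equatorial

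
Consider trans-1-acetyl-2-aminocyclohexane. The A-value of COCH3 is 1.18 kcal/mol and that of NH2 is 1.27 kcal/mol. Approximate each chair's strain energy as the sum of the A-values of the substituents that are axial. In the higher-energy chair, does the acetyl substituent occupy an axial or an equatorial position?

axial

C1 and C2 have opposite parity, so for the trans isomer the two substituents are e,e in one chair and a,a in the other.
Chair I (acetyl axial, amino axial): E = 2.45 kcal/mol.
Chair II (acetyl equatorial, amino equatorial): E = 0.00 kcal/mol.
Chair I is the less stable (higher-energy) conformer, and in that chair the acetyl group is axial.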